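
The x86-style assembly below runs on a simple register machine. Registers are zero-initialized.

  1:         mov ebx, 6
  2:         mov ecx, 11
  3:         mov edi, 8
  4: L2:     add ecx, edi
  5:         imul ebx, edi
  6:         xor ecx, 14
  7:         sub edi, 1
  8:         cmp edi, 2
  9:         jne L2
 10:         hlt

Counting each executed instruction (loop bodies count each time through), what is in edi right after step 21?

after mov ebx, 6: ebx=6
after mov ecx, 11: ecx=11
after mov edi, 8: edi=8
after add ecx, edi: ecx=11+8=19
after imul ebx, edi: ebx=6*8=48
after xor ecx, 14: ecx=19^14=29
after sub edi, 1: edi=8-1=7
cmp edi, 2  (cmp 7,2)
jne L2: taken
after add ecx, edi: ecx=29+7=36
after imul ebx, edi: ebx=48*7=336
after xor ecx, 14: ecx=36^14=42
after sub edi, 1: edi=7-1=6
cmp edi, 2  (cmp 6,2)
jne L2: taken
after add ecx, edi: ecx=42+6=48
after imul ebx, edi: ebx=336*6=2016
after xor ecx, 14: ecx=48^14=62
after sub edi, 1: edi=6-1=5
cmp edi, 2  (cmp 5,2)
jne L2: taken
After step 21: edi = 5.

5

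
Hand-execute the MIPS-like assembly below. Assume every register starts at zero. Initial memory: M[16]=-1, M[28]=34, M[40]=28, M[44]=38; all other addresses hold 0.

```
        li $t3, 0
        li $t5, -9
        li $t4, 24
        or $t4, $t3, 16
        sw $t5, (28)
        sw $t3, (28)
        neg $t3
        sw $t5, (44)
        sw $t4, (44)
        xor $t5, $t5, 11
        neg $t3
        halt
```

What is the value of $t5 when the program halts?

-4

$t3=0
$t5=-9
$t4=24
$t4=0|16=16
sw $t5, (28) → M[28]=-9
sw $t3, (28) → M[28]=0
$t3=-(0)=0
sw $t5, (44) → M[44]=-9
sw $t4, (44) → M[44]=16
$t5=(-9)^11=-4
$t3=-(0)=0
halt.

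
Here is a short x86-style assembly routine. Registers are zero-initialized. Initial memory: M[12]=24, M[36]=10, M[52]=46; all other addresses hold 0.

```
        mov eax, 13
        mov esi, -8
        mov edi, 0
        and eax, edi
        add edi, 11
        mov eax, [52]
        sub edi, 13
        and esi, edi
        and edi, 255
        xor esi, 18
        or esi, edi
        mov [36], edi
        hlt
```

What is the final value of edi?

after mov eax, 13: eax=13
after mov esi, -8: esi=-8
after mov edi, 0: edi=0
after and eax, edi: eax=13&0=0
after add edi, 11: edi=0+11=11
after mov eax, [52]: eax=M[52]=46
after sub edi, 13: edi=11-13=-2
after and esi, edi: esi=(-8)&(-2)=-8
after and edi, 255: edi=(-2)&255=254
after xor esi, 18: esi=(-8)^18=-22
after or esi, edi: esi=(-22)|254=-2
mov [36], edi → M[36]=254
halt.

254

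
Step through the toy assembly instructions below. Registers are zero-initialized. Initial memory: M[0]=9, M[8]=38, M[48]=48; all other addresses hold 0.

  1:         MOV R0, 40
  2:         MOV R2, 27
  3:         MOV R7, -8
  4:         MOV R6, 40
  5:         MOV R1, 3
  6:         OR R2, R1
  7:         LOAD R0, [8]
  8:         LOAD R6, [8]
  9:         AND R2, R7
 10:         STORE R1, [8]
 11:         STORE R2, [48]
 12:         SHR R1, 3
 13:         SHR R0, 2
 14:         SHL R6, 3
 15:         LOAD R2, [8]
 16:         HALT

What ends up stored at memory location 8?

R0=40
R2=27
R7=-8
R6=40
R1=3
R2=27|3=27
R0=M[8]=38
R6=M[8]=38
R2=27&(-8)=24
STORE R1, [8] → M[8]=3
STORE R2, [48] → M[48]=24
R1=3>>3=0
R0=38>>2=9
R6=38<<3=304
R2=M[8]=3
halt.

3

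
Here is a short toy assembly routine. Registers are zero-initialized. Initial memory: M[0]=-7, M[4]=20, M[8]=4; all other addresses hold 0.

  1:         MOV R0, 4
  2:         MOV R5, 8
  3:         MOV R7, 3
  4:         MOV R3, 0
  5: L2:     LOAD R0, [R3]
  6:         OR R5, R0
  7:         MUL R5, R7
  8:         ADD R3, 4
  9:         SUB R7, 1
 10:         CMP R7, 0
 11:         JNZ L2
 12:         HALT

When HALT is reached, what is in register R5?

R0=4
R5=8
R7=3
R3=0
R0=M[0]=-7
R5=8|(-7)=-7
R5=(-7)*3=-21
R3=0+4=4
R7=3-1=2
CMP R7, 0  (cmp 2,0)
JNZ L2: taken
R0=M[4]=20
R5=(-21)|20=-1
R5=(-1)*2=-2
R3=4+4=8
R7=2-1=1
CMP R7, 0  (cmp 1,0)
JNZ L2: taken
R0=M[8]=4
R5=(-2)|4=-2
R5=(-2)*1=-2
R3=8+4=12
R7=1-1=0
CMP R7, 0  (cmp 0,0)
JNZ L2: not taken
halt.

-2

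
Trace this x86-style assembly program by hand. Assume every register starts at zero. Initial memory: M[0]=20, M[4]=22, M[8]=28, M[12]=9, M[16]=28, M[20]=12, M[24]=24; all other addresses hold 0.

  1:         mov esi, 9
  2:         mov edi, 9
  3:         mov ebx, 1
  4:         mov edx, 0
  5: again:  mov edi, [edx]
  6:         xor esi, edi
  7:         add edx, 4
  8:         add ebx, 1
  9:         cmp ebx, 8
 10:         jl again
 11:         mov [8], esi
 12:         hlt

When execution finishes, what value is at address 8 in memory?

esi=9
edi=9
ebx=1
edx=0
edi=M[0]=20
esi=9^20=29
edx=0+4=4
ebx=1+1=2
cmp ebx, 8  (cmp 2,8)
jl again: taken
edi=M[4]=22
esi=29^22=11
edx=4+4=8
ebx=2+1=3
cmp ebx, 8  (cmp 3,8)
jl again: taken
edi=M[8]=28
esi=11^28=23
edx=8+4=12
ebx=3+1=4
cmp ebx, 8  (cmp 4,8)
jl again: taken
edi=M[12]=9
esi=23^9=30
edx=12+4=16
ebx=4+1=5
cmp ebx, 8  (cmp 5,8)
jl again: taken
edi=M[16]=28
esi=30^28=2
edx=16+4=20
ebx=5+1=6
cmp ebx, 8  (cmp 6,8)
jl again: taken
edi=M[20]=12
esi=2^12=14
edx=20+4=24
ebx=6+1=7
cmp ebx, 8  (cmp 7,8)
jl again: taken
edi=M[24]=24
esi=14^24=22
edx=24+4=28
ebx=7+1=8
cmp ebx, 8  (cmp 8,8)
jl again: not taken
mov [8], esi → M[8]=22
halt.

22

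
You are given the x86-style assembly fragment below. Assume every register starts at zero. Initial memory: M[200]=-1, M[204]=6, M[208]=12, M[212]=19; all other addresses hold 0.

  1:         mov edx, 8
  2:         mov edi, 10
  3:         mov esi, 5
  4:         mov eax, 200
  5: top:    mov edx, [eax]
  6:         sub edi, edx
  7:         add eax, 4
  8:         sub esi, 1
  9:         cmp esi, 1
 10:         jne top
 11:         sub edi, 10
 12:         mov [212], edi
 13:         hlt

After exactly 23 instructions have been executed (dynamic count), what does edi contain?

mov edx, 8 → edx=8
mov edi, 10 → edi=10
mov esi, 5 → esi=5
mov eax, 200 → eax=200
mov edx, [eax] → edx=M[200]=-1
sub edi, edx → edi=10-(-1)=11
add eax, 4 → eax=200+4=204
sub esi, 1 → esi=5-1=4
cmp esi, 1  (cmp 4,1)
jne top: taken
mov edx, [eax] → edx=M[204]=6
sub edi, edx → edi=11-6=5
add eax, 4 → eax=204+4=208
sub esi, 1 → esi=4-1=3
cmp esi, 1  (cmp 3,1)
jne top: taken
mov edx, [eax] → edx=M[208]=12
sub edi, edx → edi=5-12=-7
add eax, 4 → eax=208+4=212
sub esi, 1 → esi=3-1=2
cmp esi, 1  (cmp 2,1)
jne top: taken
mov edx, [eax] → edx=M[212]=19
After step 23: edi = -7.

-7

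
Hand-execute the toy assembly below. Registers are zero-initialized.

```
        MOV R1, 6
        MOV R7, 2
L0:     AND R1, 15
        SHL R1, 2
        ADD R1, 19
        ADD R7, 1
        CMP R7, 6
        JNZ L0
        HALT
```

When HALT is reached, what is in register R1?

MOV R1, 6 → R1=6
MOV R7, 2 → R7=2
AND R1, 15 → R1=6&15=6
SHL R1, 2 → R1=6<<2=24
ADD R1, 19 → R1=24+19=43
ADD R7, 1 → R7=2+1=3
CMP R7, 6  (cmp 3,6)
JNZ L0: taken
AND R1, 15 → R1=43&15=11
SHL R1, 2 → R1=11<<2=44
ADD R1, 19 → R1=44+19=63
ADD R7, 1 → R7=3+1=4
CMP R7, 6  (cmp 4,6)
JNZ L0: taken
AND R1, 15 → R1=63&15=15
SHL R1, 2 → R1=15<<2=60
ADD R1, 19 → R1=60+19=79
ADD R7, 1 → R7=4+1=5
CMP R7, 6  (cmp 5,6)
JNZ L0: taken
AND R1, 15 → R1=79&15=15
SHL R1, 2 → R1=15<<2=60
ADD R1, 19 → R1=60+19=79
ADD R7, 1 → R7=5+1=6
CMP R7, 6  (cmp 6,6)
JNZ L0: not taken
halt.

79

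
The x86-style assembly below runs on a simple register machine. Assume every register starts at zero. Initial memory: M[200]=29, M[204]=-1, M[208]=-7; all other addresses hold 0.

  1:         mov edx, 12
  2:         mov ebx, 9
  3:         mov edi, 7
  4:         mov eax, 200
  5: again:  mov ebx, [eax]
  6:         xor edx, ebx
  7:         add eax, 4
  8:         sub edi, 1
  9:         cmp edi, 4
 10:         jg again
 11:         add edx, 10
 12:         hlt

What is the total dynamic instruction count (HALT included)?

edx=12
ebx=9
edi=7
eax=200
ebx=M[200]=29
edx=12^29=17
eax=200+4=204
edi=7-1=6
cmp edi, 4  (cmp 6,4)
jg again: taken
ebx=M[204]=-1
edx=17^(-1)=-18
eax=204+4=208
edi=6-1=5
cmp edi, 4  (cmp 5,4)
jg again: taken
ebx=M[208]=-7
edx=(-18)^(-7)=23
eax=208+4=212
edi=5-1=4
cmp edi, 4  (cmp 4,4)
jg again: not taken
edx=23+10=33
halt.
Total executed instructions: 24.

24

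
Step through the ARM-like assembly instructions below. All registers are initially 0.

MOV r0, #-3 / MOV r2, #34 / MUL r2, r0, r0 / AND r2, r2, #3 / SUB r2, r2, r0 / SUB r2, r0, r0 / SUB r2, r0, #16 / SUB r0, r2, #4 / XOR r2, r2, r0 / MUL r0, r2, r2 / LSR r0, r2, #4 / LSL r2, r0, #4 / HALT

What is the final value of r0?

0

after MOV r0, #-3: r0=-3
after MOV r2, #34: r2=34
after MUL r2, r0, r0: r2=(-3)*(-3)=9
after AND r2, r2, #3: r2=9&3=1
after SUB r2, r2, r0: r2=1-(-3)=4
after SUB r2, r0, r0: r2=(-3)-(-3)=0
after SUB r2, r0, #16: r2=(-3)-16=-19
after SUB r0, r2, #4: r0=(-19)-4=-23
after XOR r2, r2, r0: r2=(-19)^(-23)=4
after MUL r0, r2, r2: r0=4*4=16
after LSR r0, r2, #4: r0=4>>4=0
after LSL r2, r0, #4: r2=0<<4=0
halt.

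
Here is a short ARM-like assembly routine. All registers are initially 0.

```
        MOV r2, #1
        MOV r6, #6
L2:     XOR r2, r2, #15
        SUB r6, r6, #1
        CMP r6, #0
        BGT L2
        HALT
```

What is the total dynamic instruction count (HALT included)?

MOV r2, #1 → r2=1
MOV r6, #6 → r6=6
XOR r2, r2, #15 → r2=1^15=14
SUB r6, r6, #1 → r6=6-1=5
CMP r6, #0  (cmp 5,0)
BGT L2: taken
XOR r2, r2, #15 → r2=14^15=1
SUB r6, r6, #1 → r6=5-1=4
CMP r6, #0  (cmp 4,0)
BGT L2: taken
XOR r2, r2, #15 → r2=1^15=14
SUB r6, r6, #1 → r6=4-1=3
CMP r6, #0  (cmp 3,0)
BGT L2: taken
XOR r2, r2, #15 → r2=14^15=1
SUB r6, r6, #1 → r6=3-1=2
CMP r6, #0  (cmp 2,0)
BGT L2: taken
XOR r2, r2, #15 → r2=1^15=14
SUB r6, r6, #1 → r6=2-1=1
CMP r6, #0  (cmp 1,0)
BGT L2: taken
XOR r2, r2, #15 → r2=14^15=1
SUB r6, r6, #1 → r6=1-1=0
CMP r6, #0  (cmp 0,0)
BGT L2: not taken
halt.
Total executed instructions: 27.

27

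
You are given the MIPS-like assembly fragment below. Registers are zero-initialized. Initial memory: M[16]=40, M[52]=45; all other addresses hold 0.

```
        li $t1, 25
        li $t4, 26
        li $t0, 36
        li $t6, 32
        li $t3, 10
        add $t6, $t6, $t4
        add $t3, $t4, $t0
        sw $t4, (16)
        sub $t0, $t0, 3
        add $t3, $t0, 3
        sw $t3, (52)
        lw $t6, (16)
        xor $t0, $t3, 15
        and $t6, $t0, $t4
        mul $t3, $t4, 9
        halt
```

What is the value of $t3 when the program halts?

234

li $t1, 25 → $t1=25
li $t4, 26 → $t4=26
li $t0, 36 → $t0=36
li $t6, 32 → $t6=32
li $t3, 10 → $t3=10
add $t6, $t6, $t4 → $t6=32+26=58
add $t3, $t4, $t0 → $t3=26+36=62
sw $t4, (16) → M[16]=26
sub $t0, $t0, 3 → $t0=36-3=33
add $t3, $t0, 3 → $t3=33+3=36
sw $t3, (52) → M[52]=36
lw $t6, (16) → $t6=M[16]=26
xor $t0, $t3, 15 → $t0=36^15=43
and $t6, $t0, $t4 → $t6=43&26=10
mul $t3, $t4, 9 → $t3=26*9=234
halt.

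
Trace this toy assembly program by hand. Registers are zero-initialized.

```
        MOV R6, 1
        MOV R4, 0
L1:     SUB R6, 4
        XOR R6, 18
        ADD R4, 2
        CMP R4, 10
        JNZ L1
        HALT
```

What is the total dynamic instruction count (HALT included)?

after MOV R6, 1: R6=1
after MOV R4, 0: R4=0
after SUB R6, 4: R6=1-4=-3
after XOR R6, 18: R6=(-3)^18=-17
after ADD R4, 2: R4=0+2=2
CMP R4, 10  (cmp 2,10)
JNZ L1: taken
after SUB R6, 4: R6=(-17)-4=-21
after XOR R6, 18: R6=(-21)^18=-7
after ADD R4, 2: R4=2+2=4
CMP R4, 10  (cmp 4,10)
JNZ L1: taken
after SUB R6, 4: R6=(-7)-4=-11
after XOR R6, 18: R6=(-11)^18=-25
after ADD R4, 2: R4=4+2=6
CMP R4, 10  (cmp 6,10)
JNZ L1: taken
after SUB R6, 4: R6=(-25)-4=-29
after XOR R6, 18: R6=(-29)^18=-15
after ADD R4, 2: R4=6+2=8
CMP R4, 10  (cmp 8,10)
JNZ L1: taken
after SUB R6, 4: R6=(-15)-4=-19
after XOR R6, 18: R6=(-19)^18=-1
after ADD R4, 2: R4=8+2=10
CMP R4, 10  (cmp 10,10)
JNZ L1: not taken
halt.
Total executed instructions: 28.

28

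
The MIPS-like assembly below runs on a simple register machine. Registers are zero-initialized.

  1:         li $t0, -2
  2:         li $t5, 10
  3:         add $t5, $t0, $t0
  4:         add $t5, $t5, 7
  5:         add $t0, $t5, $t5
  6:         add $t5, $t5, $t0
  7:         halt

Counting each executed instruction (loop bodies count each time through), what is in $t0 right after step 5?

after li $t0, -2: $t0=-2
after li $t5, 10: $t5=10
after add $t5, $t0, $t0: $t5=(-2)+(-2)=-4
after add $t5, $t5, 7: $t5=(-4)+7=3
after add $t0, $t5, $t5: $t0=3+3=6
After step 5: $t0 = 6.

6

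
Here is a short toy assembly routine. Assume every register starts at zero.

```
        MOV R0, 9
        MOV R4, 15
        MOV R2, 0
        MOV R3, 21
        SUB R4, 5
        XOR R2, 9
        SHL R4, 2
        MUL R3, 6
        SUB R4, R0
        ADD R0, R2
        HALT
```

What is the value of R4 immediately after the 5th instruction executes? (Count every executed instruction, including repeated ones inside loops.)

R0=9
R4=15
R2=0
R3=21
R4=15-5=10
After step 5: R4 = 10.

10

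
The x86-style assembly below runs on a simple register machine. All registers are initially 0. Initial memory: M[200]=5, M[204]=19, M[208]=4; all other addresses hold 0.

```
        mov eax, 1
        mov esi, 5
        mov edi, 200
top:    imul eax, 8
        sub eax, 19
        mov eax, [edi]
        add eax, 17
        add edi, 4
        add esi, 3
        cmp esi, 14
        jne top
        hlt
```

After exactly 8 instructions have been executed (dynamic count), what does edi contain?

204

mov eax, 1 → eax=1
mov esi, 5 → esi=5
mov edi, 200 → edi=200
imul eax, 8 → eax=1*8=8
sub eax, 19 → eax=8-19=-11
mov eax, [edi] → eax=M[200]=5
add eax, 17 → eax=5+17=22
add edi, 4 → edi=200+4=204
After step 8: edi = 204.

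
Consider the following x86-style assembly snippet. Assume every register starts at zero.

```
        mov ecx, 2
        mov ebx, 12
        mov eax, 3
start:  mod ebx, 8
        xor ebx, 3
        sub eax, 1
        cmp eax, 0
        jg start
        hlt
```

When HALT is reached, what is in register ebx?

7

mov ecx, 2 → ecx=2
mov ebx, 12 → ebx=12
mov eax, 3 → eax=3
mod ebx, 8 → ebx=12%8=4
xor ebx, 3 → ebx=4^3=7
sub eax, 1 → eax=3-1=2
cmp eax, 0  (cmp 2,0)
jg start: taken
mod ebx, 8 → ebx=7%8=7
xor ebx, 3 → ebx=7^3=4
sub eax, 1 → eax=2-1=1
cmp eax, 0  (cmp 1,0)
jg start: taken
mod ebx, 8 → ebx=4%8=4
xor ebx, 3 → ebx=4^3=7
sub eax, 1 → eax=1-1=0
cmp eax, 0  (cmp 0,0)
jg start: not taken
halt.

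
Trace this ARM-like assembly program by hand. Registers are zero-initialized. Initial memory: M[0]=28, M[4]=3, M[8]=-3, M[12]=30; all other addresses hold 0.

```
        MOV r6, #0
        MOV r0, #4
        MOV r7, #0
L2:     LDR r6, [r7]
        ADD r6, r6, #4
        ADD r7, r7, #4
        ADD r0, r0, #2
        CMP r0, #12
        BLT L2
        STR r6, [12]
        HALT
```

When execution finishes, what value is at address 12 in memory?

34

after MOV r6, #0: r6=0
after MOV r0, #4: r0=4
after MOV r7, #0: r7=0
after LDR r6, [r7]: r6=M[0]=28
after ADD r6, r6, #4: r6=28+4=32
after ADD r7, r7, #4: r7=0+4=4
after ADD r0, r0, #2: r0=4+2=6
CMP r0, #12  (cmp 6,12)
BLT L2: taken
after LDR r6, [r7]: r6=M[4]=3
after ADD r6, r6, #4: r6=3+4=7
after ADD r7, r7, #4: r7=4+4=8
after ADD r0, r0, #2: r0=6+2=8
CMP r0, #12  (cmp 8,12)
BLT L2: taken
after LDR r6, [r7]: r6=M[8]=-3
after ADD r6, r6, #4: r6=(-3)+4=1
after ADD r7, r7, #4: r7=8+4=12
after ADD r0, r0, #2: r0=8+2=10
CMP r0, #12  (cmp 10,12)
BLT L2: taken
after LDR r6, [r7]: r6=M[12]=30
after ADD r6, r6, #4: r6=30+4=34
after ADD r7, r7, #4: r7=12+4=16
after ADD r0, r0, #2: r0=10+2=12
CMP r0, #12  (cmp 12,12)
BLT L2: not taken
STR r6, [12] → M[12]=34
halt.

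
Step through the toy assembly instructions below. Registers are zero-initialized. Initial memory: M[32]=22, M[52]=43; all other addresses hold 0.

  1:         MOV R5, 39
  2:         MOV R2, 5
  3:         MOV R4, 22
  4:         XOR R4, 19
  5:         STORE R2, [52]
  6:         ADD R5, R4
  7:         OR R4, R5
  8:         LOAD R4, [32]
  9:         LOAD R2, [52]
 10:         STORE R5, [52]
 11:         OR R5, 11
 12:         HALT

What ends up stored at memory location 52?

44

after MOV R5, 39: R5=39
after MOV R2, 5: R2=5
after MOV R4, 22: R4=22
after XOR R4, 19: R4=22^19=5
STORE R2, [52] → M[52]=5
after ADD R5, R4: R5=39+5=44
after OR R4, R5: R4=5|44=45
after LOAD R4, [32]: R4=M[32]=22
after LOAD R2, [52]: R2=M[52]=5
STORE R5, [52] → M[52]=44
after OR R5, 11: R5=44|11=47
halt.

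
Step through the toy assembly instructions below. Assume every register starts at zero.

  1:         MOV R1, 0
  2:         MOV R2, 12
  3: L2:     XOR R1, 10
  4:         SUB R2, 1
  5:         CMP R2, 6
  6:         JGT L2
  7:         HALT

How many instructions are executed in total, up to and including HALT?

27

after MOV R1, 0: R1=0
after MOV R2, 12: R2=12
after XOR R1, 10: R1=0^10=10
after SUB R2, 1: R2=12-1=11
CMP R2, 6  (cmp 11,6)
JGT L2: taken
after XOR R1, 10: R1=10^10=0
after SUB R2, 1: R2=11-1=10
CMP R2, 6  (cmp 10,6)
JGT L2: taken
after XOR R1, 10: R1=0^10=10
after SUB R2, 1: R2=10-1=9
CMP R2, 6  (cmp 9,6)
JGT L2: taken
after XOR R1, 10: R1=10^10=0
after SUB R2, 1: R2=9-1=8
CMP R2, 6  (cmp 8,6)
JGT L2: taken
after XOR R1, 10: R1=0^10=10
after SUB R2, 1: R2=8-1=7
CMP R2, 6  (cmp 7,6)
JGT L2: taken
after XOR R1, 10: R1=10^10=0
after SUB R2, 1: R2=7-1=6
CMP R2, 6  (cmp 6,6)
JGT L2: not taken
halt.
Total executed instructions: 27.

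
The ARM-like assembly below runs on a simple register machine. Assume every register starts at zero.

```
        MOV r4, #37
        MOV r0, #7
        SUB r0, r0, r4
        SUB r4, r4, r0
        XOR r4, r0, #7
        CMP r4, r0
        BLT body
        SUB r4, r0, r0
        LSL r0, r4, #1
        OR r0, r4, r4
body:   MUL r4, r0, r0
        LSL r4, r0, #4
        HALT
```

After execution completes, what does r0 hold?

0

r4=37
r0=7
r0=7-37=-30
r4=37-(-30)=67
r4=(-30)^7=-27
CMP r4, r0  (cmp -27,-30)
BLT body: not taken
r4=(-30)-(-30)=0
r0=0<<1=0
r0=0|0=0
r4=0*0=0
r4=0<<4=0
halt.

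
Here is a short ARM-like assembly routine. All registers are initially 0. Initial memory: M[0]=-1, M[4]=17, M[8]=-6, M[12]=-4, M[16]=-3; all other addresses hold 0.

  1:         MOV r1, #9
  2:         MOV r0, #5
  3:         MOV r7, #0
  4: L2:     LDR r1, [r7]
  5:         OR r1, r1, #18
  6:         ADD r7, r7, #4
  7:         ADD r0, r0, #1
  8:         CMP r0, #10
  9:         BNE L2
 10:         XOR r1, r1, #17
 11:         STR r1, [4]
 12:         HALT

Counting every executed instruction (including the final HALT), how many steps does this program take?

36

r1=9
r0=5
r7=0
r1=M[0]=-1
r1=(-1)|18=-1
r7=0+4=4
r0=5+1=6
CMP r0, #10  (cmp 6,10)
BNE L2: taken
r1=M[4]=17
r1=17|18=19
r7=4+4=8
r0=6+1=7
CMP r0, #10  (cmp 7,10)
BNE L2: taken
r1=M[8]=-6
r1=(-6)|18=-6
r7=8+4=12
r0=7+1=8
CMP r0, #10  (cmp 8,10)
BNE L2: taken
r1=M[12]=-4
r1=(-4)|18=-2
r7=12+4=16
r0=8+1=9
CMP r0, #10  (cmp 9,10)
BNE L2: taken
r1=M[16]=-3
r1=(-3)|18=-1
r7=16+4=20
r0=9+1=10
CMP r0, #10  (cmp 10,10)
BNE L2: not taken
r1=(-1)^17=-18
STR r1, [4] → M[4]=-18
halt.
Total executed instructions: 36.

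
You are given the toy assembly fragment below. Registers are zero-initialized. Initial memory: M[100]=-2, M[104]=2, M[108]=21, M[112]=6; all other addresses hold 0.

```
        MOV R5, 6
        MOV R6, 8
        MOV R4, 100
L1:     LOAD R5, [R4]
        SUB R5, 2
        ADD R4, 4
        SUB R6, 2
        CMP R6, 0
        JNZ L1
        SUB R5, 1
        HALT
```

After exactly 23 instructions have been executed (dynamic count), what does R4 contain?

112

MOV R5, 6 → R5=6
MOV R6, 8 → R6=8
MOV R4, 100 → R4=100
LOAD R5, [R4] → R5=M[100]=-2
SUB R5, 2 → R5=(-2)-2=-4
ADD R4, 4 → R4=100+4=104
SUB R6, 2 → R6=8-2=6
CMP R6, 0  (cmp 6,0)
JNZ L1: taken
LOAD R5, [R4] → R5=M[104]=2
SUB R5, 2 → R5=2-2=0
ADD R4, 4 → R4=104+4=108
SUB R6, 2 → R6=6-2=4
CMP R6, 0  (cmp 4,0)
JNZ L1: taken
LOAD R5, [R4] → R5=M[108]=21
SUB R5, 2 → R5=21-2=19
ADD R4, 4 → R4=108+4=112
SUB R6, 2 → R6=4-2=2
CMP R6, 0  (cmp 2,0)
JNZ L1: taken
LOAD R5, [R4] → R5=M[112]=6
SUB R5, 2 → R5=6-2=4
After step 23: R4 = 112.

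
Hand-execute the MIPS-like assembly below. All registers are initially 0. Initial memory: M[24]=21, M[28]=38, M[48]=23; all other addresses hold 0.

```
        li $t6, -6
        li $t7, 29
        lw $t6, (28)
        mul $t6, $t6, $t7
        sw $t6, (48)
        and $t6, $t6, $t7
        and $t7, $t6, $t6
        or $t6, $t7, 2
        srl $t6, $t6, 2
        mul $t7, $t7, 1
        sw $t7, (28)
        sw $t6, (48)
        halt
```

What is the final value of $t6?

li $t6, -6 → $t6=-6
li $t7, 29 → $t7=29
lw $t6, (28) → $t6=M[28]=38
mul $t6, $t6, $t7 → $t6=38*29=1102
sw $t6, (48) → M[48]=1102
and $t6, $t6, $t7 → $t6=1102&29=12
and $t7, $t6, $t6 → $t7=12&12=12
or $t6, $t7, 2 → $t6=12|2=14
srl $t6, $t6, 2 → $t6=14>>2=3
mul $t7, $t7, 1 → $t7=12*1=12
sw $t7, (28) → M[28]=12
sw $t6, (48) → M[48]=3
halt.

3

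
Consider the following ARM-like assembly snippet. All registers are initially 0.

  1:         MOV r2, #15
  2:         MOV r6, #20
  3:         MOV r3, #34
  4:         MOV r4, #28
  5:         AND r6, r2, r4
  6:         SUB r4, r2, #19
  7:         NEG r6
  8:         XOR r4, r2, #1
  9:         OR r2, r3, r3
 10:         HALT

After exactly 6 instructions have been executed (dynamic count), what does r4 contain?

r2=15
r6=20
r3=34
r4=28
r6=15&28=12
r4=15-19=-4
After step 6: r4 = -4.

-4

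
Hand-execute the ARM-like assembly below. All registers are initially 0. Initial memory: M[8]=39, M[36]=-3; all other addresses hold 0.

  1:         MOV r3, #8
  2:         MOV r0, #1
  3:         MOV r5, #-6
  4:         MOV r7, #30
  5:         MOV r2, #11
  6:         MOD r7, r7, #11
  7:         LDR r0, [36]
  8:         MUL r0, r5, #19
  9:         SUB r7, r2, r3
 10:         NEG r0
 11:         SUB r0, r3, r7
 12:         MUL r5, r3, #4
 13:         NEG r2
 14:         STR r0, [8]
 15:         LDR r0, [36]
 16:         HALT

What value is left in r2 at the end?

-11

r3=8
r0=1
r5=-6
r7=30
r2=11
r7=30%11=8
r0=M[36]=-3
r0=(-6)*19=-114
r7=11-8=3
r0=-(-114)=114
r0=8-3=5
r5=8*4=32
r2=-(11)=-11
STR r0, [8] → M[8]=5
r0=M[36]=-3
halt.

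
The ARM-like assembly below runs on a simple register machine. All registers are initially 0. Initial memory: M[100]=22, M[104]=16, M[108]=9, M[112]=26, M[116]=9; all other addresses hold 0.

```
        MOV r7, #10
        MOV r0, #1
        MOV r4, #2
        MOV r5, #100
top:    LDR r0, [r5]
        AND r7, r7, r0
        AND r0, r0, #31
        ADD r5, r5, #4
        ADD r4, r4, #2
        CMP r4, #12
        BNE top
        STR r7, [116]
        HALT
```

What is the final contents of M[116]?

r7=10
r0=1
r4=2
r5=100
r0=M[100]=22
r7=10&22=2
r0=22&31=22
r5=100+4=104
r4=2+2=4
CMP r4, #12  (cmp 4,12)
BNE top: taken
r0=M[104]=16
r7=2&16=0
r0=16&31=16
r5=104+4=108
r4=4+2=6
CMP r4, #12  (cmp 6,12)
BNE top: taken
r0=M[108]=9
r7=0&9=0
r0=9&31=9
r5=108+4=112
r4=6+2=8
CMP r4, #12  (cmp 8,12)
BNE top: taken
r0=M[112]=26
r7=0&26=0
r0=26&31=26
r5=112+4=116
r4=8+2=10
CMP r4, #12  (cmp 10,12)
BNE top: taken
r0=M[116]=9
r7=0&9=0
r0=9&31=9
r5=116+4=120
r4=10+2=12
CMP r4, #12  (cmp 12,12)
BNE top: not taken
STR r7, [116] → M[116]=0
halt.

0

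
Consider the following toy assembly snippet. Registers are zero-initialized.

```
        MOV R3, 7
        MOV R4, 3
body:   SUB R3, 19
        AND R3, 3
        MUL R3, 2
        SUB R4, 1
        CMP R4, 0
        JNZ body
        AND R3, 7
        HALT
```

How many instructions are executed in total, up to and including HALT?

after MOV R3, 7: R3=7
after MOV R4, 3: R4=3
after SUB R3, 19: R3=7-19=-12
after AND R3, 3: R3=(-12)&3=0
after MUL R3, 2: R3=0*2=0
after SUB R4, 1: R4=3-1=2
CMP R4, 0  (cmp 2,0)
JNZ body: taken
after SUB R3, 19: R3=0-19=-19
after AND R3, 3: R3=(-19)&3=1
after MUL R3, 2: R3=1*2=2
after SUB R4, 1: R4=2-1=1
CMP R4, 0  (cmp 1,0)
JNZ body: taken
after SUB R3, 19: R3=2-19=-17
after AND R3, 3: R3=(-17)&3=3
after MUL R3, 2: R3=3*2=6
after SUB R4, 1: R4=1-1=0
CMP R4, 0  (cmp 0,0)
JNZ body: not taken
after AND R3, 7: R3=6&7=6
halt.
Total executed instructions: 22.

22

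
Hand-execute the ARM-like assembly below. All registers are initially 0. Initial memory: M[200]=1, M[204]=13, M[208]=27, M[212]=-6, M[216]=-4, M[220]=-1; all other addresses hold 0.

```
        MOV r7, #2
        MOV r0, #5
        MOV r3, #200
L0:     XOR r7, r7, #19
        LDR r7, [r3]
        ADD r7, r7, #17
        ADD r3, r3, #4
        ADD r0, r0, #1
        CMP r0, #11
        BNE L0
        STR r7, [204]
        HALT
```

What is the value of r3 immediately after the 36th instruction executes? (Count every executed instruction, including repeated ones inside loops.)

MOV r7, #2 → r7=2
MOV r0, #5 → r0=5
MOV r3, #200 → r3=200
XOR r7, r7, #19 → r7=2^19=17
LDR r7, [r3] → r7=M[200]=1
ADD r7, r7, #17 → r7=1+17=18
ADD r3, r3, #4 → r3=200+4=204
ADD r0, r0, #1 → r0=5+1=6
CMP r0, #11  (cmp 6,11)
BNE L0: taken
XOR r7, r7, #19 → r7=18^19=1
LDR r7, [r3] → r7=M[204]=13
ADD r7, r7, #17 → r7=13+17=30
ADD r3, r3, #4 → r3=204+4=208
ADD r0, r0, #1 → r0=6+1=7
CMP r0, #11  (cmp 7,11)
BNE L0: taken
XOR r7, r7, #19 → r7=30^19=13
LDR r7, [r3] → r7=M[208]=27
ADD r7, r7, #17 → r7=27+17=44
ADD r3, r3, #4 → r3=208+4=212
ADD r0, r0, #1 → r0=7+1=8
CMP r0, #11  (cmp 8,11)
BNE L0: taken
XOR r7, r7, #19 → r7=44^19=63
LDR r7, [r3] → r7=M[212]=-6
ADD r7, r7, #17 → r7=(-6)+17=11
ADD r3, r3, #4 → r3=212+4=216
ADD r0, r0, #1 → r0=8+1=9
CMP r0, #11  (cmp 9,11)
BNE L0: taken
XOR r7, r7, #19 → r7=11^19=24
LDR r7, [r3] → r7=M[216]=-4
ADD r7, r7, #17 → r7=(-4)+17=13
ADD r3, r3, #4 → r3=216+4=220
ADD r0, r0, #1 → r0=9+1=10
After step 36: r3 = 220.

220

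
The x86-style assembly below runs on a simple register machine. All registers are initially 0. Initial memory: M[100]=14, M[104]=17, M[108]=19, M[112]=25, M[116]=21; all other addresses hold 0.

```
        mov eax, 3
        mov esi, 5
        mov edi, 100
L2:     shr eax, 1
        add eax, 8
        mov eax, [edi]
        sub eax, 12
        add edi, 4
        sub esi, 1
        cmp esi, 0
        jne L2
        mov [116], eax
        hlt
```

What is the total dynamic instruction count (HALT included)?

45

eax=3
esi=5
edi=100
eax=3>>1=1
eax=1+8=9
eax=M[100]=14
eax=14-12=2
edi=100+4=104
esi=5-1=4
cmp esi, 0  (cmp 4,0)
jne L2: taken
eax=2>>1=1
eax=1+8=9
eax=M[104]=17
eax=17-12=5
edi=104+4=108
esi=4-1=3
cmp esi, 0  (cmp 3,0)
jne L2: taken
eax=5>>1=2
eax=2+8=10
eax=M[108]=19
eax=19-12=7
edi=108+4=112
esi=3-1=2
cmp esi, 0  (cmp 2,0)
jne L2: taken
eax=7>>1=3
eax=3+8=11
eax=M[112]=25
eax=25-12=13
edi=112+4=116
esi=2-1=1
cmp esi, 0  (cmp 1,0)
jne L2: taken
eax=13>>1=6
eax=6+8=14
eax=M[116]=21
eax=21-12=9
edi=116+4=120
esi=1-1=0
cmp esi, 0  (cmp 0,0)
jne L2: not taken
mov [116], eax → M[116]=9
halt.
Total executed instructions: 45.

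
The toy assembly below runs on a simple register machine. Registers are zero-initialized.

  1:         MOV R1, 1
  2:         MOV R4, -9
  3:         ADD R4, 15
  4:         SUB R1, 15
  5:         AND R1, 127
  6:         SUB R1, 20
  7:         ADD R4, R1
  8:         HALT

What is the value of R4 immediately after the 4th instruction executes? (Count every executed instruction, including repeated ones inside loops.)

6

R1=1
R4=-9
R4=(-9)+15=6
R1=1-15=-14
After step 4: R4 = 6.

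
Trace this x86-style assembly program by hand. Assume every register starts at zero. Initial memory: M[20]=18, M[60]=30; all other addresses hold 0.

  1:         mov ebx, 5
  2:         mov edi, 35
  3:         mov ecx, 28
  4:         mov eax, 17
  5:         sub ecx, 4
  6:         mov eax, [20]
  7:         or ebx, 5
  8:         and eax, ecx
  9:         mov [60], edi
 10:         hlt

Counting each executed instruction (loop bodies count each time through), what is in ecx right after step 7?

after mov ebx, 5: ebx=5
after mov edi, 35: edi=35
after mov ecx, 28: ecx=28
after mov eax, 17: eax=17
after sub ecx, 4: ecx=28-4=24
after mov eax, [20]: eax=M[20]=18
after or ebx, 5: ebx=5|5=5
After step 7: ecx = 24.

24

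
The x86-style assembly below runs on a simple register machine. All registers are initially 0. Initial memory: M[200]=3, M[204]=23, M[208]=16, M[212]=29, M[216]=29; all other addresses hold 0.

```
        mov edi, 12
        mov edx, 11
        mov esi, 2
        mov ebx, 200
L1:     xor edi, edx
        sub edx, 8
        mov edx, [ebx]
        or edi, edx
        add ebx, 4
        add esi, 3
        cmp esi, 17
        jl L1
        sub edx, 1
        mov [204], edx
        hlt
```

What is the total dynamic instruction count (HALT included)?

47

edi=12
edx=11
esi=2
ebx=200
edi=12^11=7
edx=11-8=3
edx=M[200]=3
edi=7|3=7
ebx=200+4=204
esi=2+3=5
cmp esi, 17  (cmp 5,17)
jl L1: taken
edi=7^3=4
edx=3-8=-5
edx=M[204]=23
edi=4|23=23
ebx=204+4=208
esi=5+3=8
cmp esi, 17  (cmp 8,17)
jl L1: taken
edi=23^23=0
edx=23-8=15
edx=M[208]=16
edi=0|16=16
ebx=208+4=212
esi=8+3=11
cmp esi, 17  (cmp 11,17)
jl L1: taken
edi=16^16=0
edx=16-8=8
edx=M[212]=29
edi=0|29=29
ebx=212+4=216
esi=11+3=14
cmp esi, 17  (cmp 14,17)
jl L1: taken
edi=29^29=0
edx=29-8=21
edx=M[216]=29
edi=0|29=29
ebx=216+4=220
esi=14+3=17
cmp esi, 17  (cmp 17,17)
jl L1: not taken
edx=29-1=28
mov [204], edx → M[204]=28
halt.
Total executed instructions: 47.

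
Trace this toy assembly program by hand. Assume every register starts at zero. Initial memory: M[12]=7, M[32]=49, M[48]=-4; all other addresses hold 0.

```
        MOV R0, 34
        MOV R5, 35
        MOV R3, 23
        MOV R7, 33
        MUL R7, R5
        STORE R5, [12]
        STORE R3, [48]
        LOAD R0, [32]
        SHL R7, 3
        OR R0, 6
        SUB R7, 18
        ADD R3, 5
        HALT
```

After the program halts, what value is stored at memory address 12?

35

R0=34
R5=35
R3=23
R7=33
R7=33*35=1155
STORE R5, [12] → M[12]=35
STORE R3, [48] → M[48]=23
R0=M[32]=49
R7=1155<<3=9240
R0=49|6=55
R7=9240-18=9222
R3=23+5=28
halt.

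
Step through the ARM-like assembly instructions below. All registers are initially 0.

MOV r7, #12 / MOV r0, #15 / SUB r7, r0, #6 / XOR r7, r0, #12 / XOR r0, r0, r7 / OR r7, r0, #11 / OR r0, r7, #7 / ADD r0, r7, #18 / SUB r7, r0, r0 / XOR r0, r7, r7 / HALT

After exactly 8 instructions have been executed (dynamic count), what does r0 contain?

after MOV r7, #12: r7=12
after MOV r0, #15: r0=15
after SUB r7, r0, #6: r7=15-6=9
after XOR r7, r0, #12: r7=15^12=3
after XOR r0, r0, r7: r0=15^3=12
after OR r7, r0, #11: r7=12|11=15
after OR r0, r7, #7: r0=15|7=15
after ADD r0, r7, #18: r0=15+18=33
After step 8: r0 = 33.

33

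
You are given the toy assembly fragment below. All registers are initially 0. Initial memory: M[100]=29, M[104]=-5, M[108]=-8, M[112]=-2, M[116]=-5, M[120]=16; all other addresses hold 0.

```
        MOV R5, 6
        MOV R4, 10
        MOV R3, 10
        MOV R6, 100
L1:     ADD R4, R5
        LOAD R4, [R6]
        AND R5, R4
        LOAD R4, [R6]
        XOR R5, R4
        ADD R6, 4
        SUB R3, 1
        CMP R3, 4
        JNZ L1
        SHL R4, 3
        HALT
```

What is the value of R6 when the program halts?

124

MOV R5, 6 → R5=6
MOV R4, 10 → R4=10
MOV R3, 10 → R3=10
MOV R6, 100 → R6=100
ADD R4, R5 → R4=10+6=16
LOAD R4, [R6] → R4=M[100]=29
AND R5, R4 → R5=6&29=4
LOAD R4, [R6] → R4=M[100]=29
XOR R5, R4 → R5=4^29=25
ADD R6, 4 → R6=100+4=104
SUB R3, 1 → R3=10-1=9
CMP R3, 4  (cmp 9,4)
JNZ L1: taken
ADD R4, R5 → R4=29+25=54
LOAD R4, [R6] → R4=M[104]=-5
AND R5, R4 → R5=25&(-5)=25
LOAD R4, [R6] → R4=M[104]=-5
XOR R5, R4 → R5=25^(-5)=-30
ADD R6, 4 → R6=104+4=108
SUB R3, 1 → R3=9-1=8
CMP R3, 4  (cmp 8,4)
JNZ L1: taken
ADD R4, R5 → R4=(-5)+(-30)=-35
LOAD R4, [R6] → R4=M[108]=-8
AND R5, R4 → R5=(-30)&(-8)=-32
LOAD R4, [R6] → R4=M[108]=-8
XOR R5, R4 → R5=(-32)^(-8)=24
ADD R6, 4 → R6=108+4=112
SUB R3, 1 → R3=8-1=7
CMP R3, 4  (cmp 7,4)
JNZ L1: taken
ADD R4, R5 → R4=(-8)+24=16
LOAD R4, [R6] → R4=M[112]=-2
AND R5, R4 → R5=24&(-2)=24
LOAD R4, [R6] → R4=M[112]=-2
XOR R5, R4 → R5=24^(-2)=-26
ADD R6, 4 → R6=112+4=116
SUB R3, 1 → R3=7-1=6
CMP R3, 4  (cmp 6,4)
JNZ L1: taken
ADD R4, R5 → R4=(-2)+(-26)=-28
LOAD R4, [R6] → R4=M[116]=-5
AND R5, R4 → R5=(-26)&(-5)=-30
LOAD R4, [R6] → R4=M[116]=-5
XOR R5, R4 → R5=(-30)^(-5)=25
ADD R6, 4 → R6=116+4=120
SUB R3, 1 → R3=6-1=5
CMP R3, 4  (cmp 5,4)
JNZ L1: taken
ADD R4, R5 → R4=(-5)+25=20
LOAD R4, [R6] → R4=M[120]=16
AND R5, R4 → R5=25&16=16
LOAD R4, [R6] → R4=M[120]=16
XOR R5, R4 → R5=16^16=0
ADD R6, 4 → R6=120+4=124
SUB R3, 1 → R3=5-1=4
CMP R3, 4  (cmp 4,4)
JNZ L1: not taken
SHL R4, 3 → R4=16<<3=128
halt.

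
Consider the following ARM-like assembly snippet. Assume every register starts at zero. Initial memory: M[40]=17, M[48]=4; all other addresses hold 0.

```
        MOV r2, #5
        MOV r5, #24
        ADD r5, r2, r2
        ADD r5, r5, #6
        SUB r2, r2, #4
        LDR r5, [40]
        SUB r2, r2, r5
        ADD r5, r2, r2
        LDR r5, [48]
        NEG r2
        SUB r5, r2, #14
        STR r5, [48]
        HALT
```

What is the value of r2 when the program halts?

r2=5
r5=24
r5=5+5=10
r5=10+6=16
r2=5-4=1
r5=M[40]=17
r2=1-17=-16
r5=(-16)+(-16)=-32
r5=M[48]=4
r2=-(-16)=16
r5=16-14=2
STR r5, [48] → M[48]=2
halt.

16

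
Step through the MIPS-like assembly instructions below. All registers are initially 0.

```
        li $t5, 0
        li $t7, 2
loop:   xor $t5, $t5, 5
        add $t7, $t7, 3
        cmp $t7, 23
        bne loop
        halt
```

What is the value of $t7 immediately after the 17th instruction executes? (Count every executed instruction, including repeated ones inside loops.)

14

$t5=0
$t7=2
$t5=0^5=5
$t7=2+3=5
cmp $t7, 23  (cmp 5,23)
bne loop: taken
$t5=5^5=0
$t7=5+3=8
cmp $t7, 23  (cmp 8,23)
bne loop: taken
$t5=0^5=5
$t7=8+3=11
cmp $t7, 23  (cmp 11,23)
bne loop: taken
$t5=5^5=0
$t7=11+3=14
cmp $t7, 23  (cmp 14,23)
After step 17: $t7 = 14.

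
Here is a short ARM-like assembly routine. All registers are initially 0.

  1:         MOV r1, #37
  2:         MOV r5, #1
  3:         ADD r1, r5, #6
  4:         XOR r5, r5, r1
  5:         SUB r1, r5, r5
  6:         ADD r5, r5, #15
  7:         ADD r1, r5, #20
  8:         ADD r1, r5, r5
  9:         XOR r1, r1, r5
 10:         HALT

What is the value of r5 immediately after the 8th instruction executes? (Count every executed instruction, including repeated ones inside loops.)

MOV r1, #37 → r1=37
MOV r5, #1 → r5=1
ADD r1, r5, #6 → r1=1+6=7
XOR r5, r5, r1 → r5=1^7=6
SUB r1, r5, r5 → r1=6-6=0
ADD r5, r5, #15 → r5=6+15=21
ADD r1, r5, #20 → r1=21+20=41
ADD r1, r5, r5 → r1=21+21=42
After step 8: r5 = 21.

21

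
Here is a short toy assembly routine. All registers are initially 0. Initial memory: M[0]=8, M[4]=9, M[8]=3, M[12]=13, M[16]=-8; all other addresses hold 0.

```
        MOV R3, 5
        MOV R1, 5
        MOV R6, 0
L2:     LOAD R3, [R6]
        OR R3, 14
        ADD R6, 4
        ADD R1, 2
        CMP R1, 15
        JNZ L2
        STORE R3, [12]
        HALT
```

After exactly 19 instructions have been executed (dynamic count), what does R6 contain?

after MOV R3, 5: R3=5
after MOV R1, 5: R1=5
after MOV R6, 0: R6=0
after LOAD R3, [R6]: R3=M[0]=8
after OR R3, 14: R3=8|14=14
after ADD R6, 4: R6=0+4=4
after ADD R1, 2: R1=5+2=7
CMP R1, 15  (cmp 7,15)
JNZ L2: taken
after LOAD R3, [R6]: R3=M[4]=9
after OR R3, 14: R3=9|14=15
after ADD R6, 4: R6=4+4=8
after ADD R1, 2: R1=7+2=9
CMP R1, 15  (cmp 9,15)
JNZ L2: taken
after LOAD R3, [R6]: R3=M[8]=3
after OR R3, 14: R3=3|14=15
after ADD R6, 4: R6=8+4=12
after ADD R1, 2: R1=9+2=11
After step 19: R6 = 12.

12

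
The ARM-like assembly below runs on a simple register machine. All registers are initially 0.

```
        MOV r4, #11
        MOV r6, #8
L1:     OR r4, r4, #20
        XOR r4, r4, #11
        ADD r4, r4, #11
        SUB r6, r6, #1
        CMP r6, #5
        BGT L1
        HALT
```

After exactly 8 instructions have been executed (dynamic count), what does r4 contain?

r4=11
r6=8
r4=11|20=31
r4=31^11=20
r4=20+11=31
r6=8-1=7
CMP r6, #5  (cmp 7,5)
BGT L1: taken
After step 8: r4 = 31.

31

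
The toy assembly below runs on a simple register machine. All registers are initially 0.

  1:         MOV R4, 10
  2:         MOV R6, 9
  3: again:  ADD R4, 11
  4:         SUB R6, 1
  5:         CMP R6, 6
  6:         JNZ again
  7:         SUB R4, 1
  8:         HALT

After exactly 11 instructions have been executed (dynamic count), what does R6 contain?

after MOV R4, 10: R4=10
after MOV R6, 9: R6=9
after ADD R4, 11: R4=10+11=21
after SUB R6, 1: R6=9-1=8
CMP R6, 6  (cmp 8,6)
JNZ again: taken
after ADD R4, 11: R4=21+11=32
after SUB R6, 1: R6=8-1=7
CMP R6, 6  (cmp 7,6)
JNZ again: taken
after ADD R4, 11: R4=32+11=43
After step 11: R6 = 7.

7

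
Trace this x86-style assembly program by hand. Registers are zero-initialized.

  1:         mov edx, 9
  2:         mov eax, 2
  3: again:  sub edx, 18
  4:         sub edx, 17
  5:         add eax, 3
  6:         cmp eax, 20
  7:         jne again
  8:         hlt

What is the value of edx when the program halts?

-201

after mov edx, 9: edx=9
after mov eax, 2: eax=2
after sub edx, 18: edx=9-18=-9
after sub edx, 17: edx=(-9)-17=-26
after add eax, 3: eax=2+3=5
cmp eax, 20  (cmp 5,20)
jne again: taken
after sub edx, 18: edx=(-26)-18=-44
after sub edx, 17: edx=(-44)-17=-61
after add eax, 3: eax=5+3=8
cmp eax, 20  (cmp 8,20)
jne again: taken
after sub edx, 18: edx=(-61)-18=-79
after sub edx, 17: edx=(-79)-17=-96
after add eax, 3: eax=8+3=11
cmp eax, 20  (cmp 11,20)
jne again: taken
after sub edx, 18: edx=(-96)-18=-114
after sub edx, 17: edx=(-114)-17=-131
after add eax, 3: eax=11+3=14
cmp eax, 20  (cmp 14,20)
jne again: taken
after sub edx, 18: edx=(-131)-18=-149
after sub edx, 17: edx=(-149)-17=-166
after add eax, 3: eax=14+3=17
cmp eax, 20  (cmp 17,20)
jne again: taken
after sub edx, 18: edx=(-166)-18=-184
after sub edx, 17: edx=(-184)-17=-201
after add eax, 3: eax=17+3=20
cmp eax, 20  (cmp 20,20)
jne again: not taken
halt.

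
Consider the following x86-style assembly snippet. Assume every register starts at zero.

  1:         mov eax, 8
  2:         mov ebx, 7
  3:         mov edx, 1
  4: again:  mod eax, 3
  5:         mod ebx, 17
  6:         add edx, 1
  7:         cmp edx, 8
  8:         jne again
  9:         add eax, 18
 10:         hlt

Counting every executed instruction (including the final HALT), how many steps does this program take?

40

after mov eax, 8: eax=8
after mov ebx, 7: ebx=7
after mov edx, 1: edx=1
after mod eax, 3: eax=8%3=2
after mod ebx, 17: ebx=7%17=7
after add edx, 1: edx=1+1=2
cmp edx, 8  (cmp 2,8)
jne again: taken
after mod eax, 3: eax=2%3=2
after mod ebx, 17: ebx=7%17=7
after add edx, 1: edx=2+1=3
cmp edx, 8  (cmp 3,8)
jne again: taken
after mod eax, 3: eax=2%3=2
after mod ebx, 17: ebx=7%17=7
after add edx, 1: edx=3+1=4
cmp edx, 8  (cmp 4,8)
jne again: taken
after mod eax, 3: eax=2%3=2
after mod ebx, 17: ebx=7%17=7
after add edx, 1: edx=4+1=5
cmp edx, 8  (cmp 5,8)
jne again: taken
after mod eax, 3: eax=2%3=2
after mod ebx, 17: ebx=7%17=7
after add edx, 1: edx=5+1=6
cmp edx, 8  (cmp 6,8)
jne again: taken
after mod eax, 3: eax=2%3=2
after mod ebx, 17: ebx=7%17=7
after add edx, 1: edx=6+1=7
cmp edx, 8  (cmp 7,8)
jne again: taken
after mod eax, 3: eax=2%3=2
after mod ebx, 17: ebx=7%17=7
after add edx, 1: edx=7+1=8
cmp edx, 8  (cmp 8,8)
jne again: not taken
after add eax, 18: eax=2+18=20
halt.
Total executed instructions: 40.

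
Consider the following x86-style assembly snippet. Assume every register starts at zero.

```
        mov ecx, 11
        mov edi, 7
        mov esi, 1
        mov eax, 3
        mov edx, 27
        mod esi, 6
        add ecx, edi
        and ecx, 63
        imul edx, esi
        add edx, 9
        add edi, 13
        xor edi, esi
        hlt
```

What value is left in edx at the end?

36

after mov ecx, 11: ecx=11
after mov edi, 7: edi=7
after mov esi, 1: esi=1
after mov eax, 3: eax=3
after mov edx, 27: edx=27
after mod esi, 6: esi=1%6=1
after add ecx, edi: ecx=11+7=18
after and ecx, 63: ecx=18&63=18
after imul edx, esi: edx=27*1=27
after add edx, 9: edx=27+9=36
after add edi, 13: edi=7+13=20
after xor edi, esi: edi=20^1=21
halt.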